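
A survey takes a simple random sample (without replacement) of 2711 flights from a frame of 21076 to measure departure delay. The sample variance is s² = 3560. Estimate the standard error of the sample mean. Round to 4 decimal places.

1.0697

Under SRS without replacement, Var(ȳ) = (1 − f)·s²/n with f = n/N = 2711/21076 = 0.12862972.
Var(ȳ) = (1 − 0.12862972)·3560/2711 = 0.87137028·1.3131686 = 1.1442561.
SE(ȳ) = √(1.1442561) = 1.0697.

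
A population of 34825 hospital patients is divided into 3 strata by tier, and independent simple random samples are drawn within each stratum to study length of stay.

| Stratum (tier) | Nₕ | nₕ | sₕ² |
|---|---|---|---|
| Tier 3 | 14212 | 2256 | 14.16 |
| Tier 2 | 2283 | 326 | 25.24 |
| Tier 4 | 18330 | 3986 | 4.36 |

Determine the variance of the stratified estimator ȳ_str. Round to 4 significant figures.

Var(ȳ_str) = Σₕ Wₕ²(1 − fₕ)sₕ²/nₕ with Wₕ = Nₕ/N, N = 34825.
Tier 3: Wₕ = 0.40809763; term = 0.40809763²·(1 − 0.15873909)·14.16/2256 = 8.7939302 × 10^-4.
Tier 2: Wₕ = 0.06555635; term = 0.06555635²·(1 − 0.14279457)·25.24/326 = 2.8522411 × 10^-4.
Tier 4: Wₕ = 0.52634602; term = 0.52634602²·(1 − 0.21745772)·4.36/3986 = 2.371372 × 10^-4.
Sum = 0.0014017543.

0.001402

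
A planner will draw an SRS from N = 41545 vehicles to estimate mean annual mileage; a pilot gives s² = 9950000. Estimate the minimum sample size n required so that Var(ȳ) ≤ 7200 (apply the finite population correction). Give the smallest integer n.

Without fpc, n₀ = s²/D = 9950000/7200 = 1381.9444.
With fpc, (1 − n/N)·s²/n ≤ D requires n ≥ n₀/(1 + n₀/N) = 1381.9444/(1 + 1381.9444/41545) = 1337.4556.
Rounding up, n = 1338.

1338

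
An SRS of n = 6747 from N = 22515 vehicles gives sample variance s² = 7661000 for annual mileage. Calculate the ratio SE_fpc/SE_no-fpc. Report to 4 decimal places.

f = n/N = 6747/22515 = 0.29966689.
SE_no-fpc = √(s²/n) = 33.6967; SE_fpc = √((1−f)s²/n) = 28.199389.
Ratio = √(1−f) = 0.83685907.

0.8369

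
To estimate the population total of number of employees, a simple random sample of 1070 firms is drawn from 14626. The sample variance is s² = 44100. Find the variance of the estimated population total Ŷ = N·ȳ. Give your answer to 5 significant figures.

8.1717 × 10^9

Var(Ŷ) = N²·Var(ȳ) = N²·(1 − n/N)·s²/n.
f = 1070/14626 = 0.07315739; Var(ȳ) = 0.92684261·44100/1070 = 38.199775.
Var(Ŷ) = 14626² · 38.199775 = 8.1716911 × 10^9.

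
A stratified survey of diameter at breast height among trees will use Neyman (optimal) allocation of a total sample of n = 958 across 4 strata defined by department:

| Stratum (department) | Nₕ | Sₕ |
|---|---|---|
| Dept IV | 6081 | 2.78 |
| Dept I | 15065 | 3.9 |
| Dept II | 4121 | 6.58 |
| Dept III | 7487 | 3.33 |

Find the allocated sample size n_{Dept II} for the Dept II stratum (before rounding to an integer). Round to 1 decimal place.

Neyman allocation: nₕ = n·NₕSₕ / Σⱼ NⱼSⱼ.
Σ NⱼSⱼ = 6081·2.78 + 15065·3.9 + 4121·6.58 + 7487·3.33 = 127706.57.
n_{Dept II} = 958·4121·6.58 / 127706.57 = 203.4.

203.4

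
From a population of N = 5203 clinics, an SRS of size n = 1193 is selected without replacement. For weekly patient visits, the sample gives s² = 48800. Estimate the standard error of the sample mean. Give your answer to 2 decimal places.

5.61

Under SRS without replacement, Var(ȳ) = (1 − f)·s²/n with f = n/N = 1193/5203 = 0.22929079.
Var(ȳ) = (1 − 0.22929079)·48800/1193 = 0.77070921·40.905281 = 31.526076.
SE(ȳ) = √(31.526076) = 5.61.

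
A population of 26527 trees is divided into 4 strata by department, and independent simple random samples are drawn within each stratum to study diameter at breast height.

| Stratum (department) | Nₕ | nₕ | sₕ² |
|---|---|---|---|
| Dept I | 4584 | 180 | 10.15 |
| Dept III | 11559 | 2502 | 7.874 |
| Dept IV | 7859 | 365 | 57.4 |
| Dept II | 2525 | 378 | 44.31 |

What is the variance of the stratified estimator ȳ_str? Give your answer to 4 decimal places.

0.0162

Var(ȳ_str) = Σₕ Wₕ²(1 − fₕ)sₕ²/nₕ with Wₕ = Nₕ/N, N = 26527.
Dept I: Wₕ = 0.17280507; term = 0.17280507²·(1 − 0.03926702)·10.15/180 = 0.0016177417.
Dept III: Wₕ = 0.43574471; term = 0.43574471²·(1 − 0.21645471)·7.874/2502 = 4.6820545 × 10^-4.
Dept IV: Wₕ = 0.29626418; term = 0.29626418²·(1 − 0.04644357)·57.4/365 = 0.013162056.
Dept II: Wₕ = 0.09518604; term = 0.09518604²·(1 − 0.14970297)·44.31/378 = 9.0308183 × 10^-4.
Sum = 0.016151085.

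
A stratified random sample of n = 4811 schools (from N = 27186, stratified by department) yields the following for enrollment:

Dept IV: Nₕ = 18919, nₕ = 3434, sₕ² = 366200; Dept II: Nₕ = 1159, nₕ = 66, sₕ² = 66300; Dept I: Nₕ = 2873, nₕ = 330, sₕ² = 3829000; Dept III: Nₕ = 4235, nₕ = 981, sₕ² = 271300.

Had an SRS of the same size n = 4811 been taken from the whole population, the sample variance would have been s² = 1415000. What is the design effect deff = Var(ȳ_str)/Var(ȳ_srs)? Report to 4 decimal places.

0.6769

Var(ȳ_str) = Σ Wₕ²(1−fₕ)sₕ²/nₕ with Wₕ = Nₕ/27186:
  Dept IV: (18919/27186)²·(1−3434/18919)·366200/3434 = 42.270444
  Dept II: (1159/27186)²·(1−66/1159)·66300/66 = 1.7217995
  Dept I: (2873/27186)²·(1−330/2873)·3829000/330 = 114.69983
  Dept III: (4235/27186)²·(1−981/4235)·271300/981 = 5.1565725
  → Var(ȳ_str) = 163.84865.
Var(ȳ_srs) = (1 − 4811/27186)·1415000/4811 = 242.0688.
deff = 163.84865 / 242.0688 = 0.6769.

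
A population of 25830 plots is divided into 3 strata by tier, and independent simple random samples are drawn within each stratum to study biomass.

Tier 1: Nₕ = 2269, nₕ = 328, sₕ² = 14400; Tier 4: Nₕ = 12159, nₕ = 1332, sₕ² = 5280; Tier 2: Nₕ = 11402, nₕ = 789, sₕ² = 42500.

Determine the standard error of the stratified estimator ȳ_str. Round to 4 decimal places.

3.2927

Var(ȳ_str) = Σₕ Wₕ²(1 − fₕ)sₕ²/nₕ with Wₕ = Nₕ/N, N = 25830.
Tier 1: Wₕ = 0.08784359; term = 0.08784359²·(1 − 0.14455707)·14400/328 = 0.28980099.
Tier 4: Wₕ = 0.47073171; term = 0.47073171²·(1 − 0.10954848)·5280/1332 = 0.78214429.
Tier 2: Wₕ = 0.44142470; term = 0.44142470²·(1 − 0.06919839)·42500/789 = 9.7697245.
Sum = 10.84167.
SE = √(10.84167) = 3.2927.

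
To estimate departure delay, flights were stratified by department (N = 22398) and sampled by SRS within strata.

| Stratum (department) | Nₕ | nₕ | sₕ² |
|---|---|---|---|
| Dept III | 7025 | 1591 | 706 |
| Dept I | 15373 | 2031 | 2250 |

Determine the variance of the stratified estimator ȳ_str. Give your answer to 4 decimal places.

Var(ȳ_str) = Σₕ Wₕ²(1 − fₕ)sₕ²/nₕ with Wₕ = Nₕ/N, N = 22398.
Dept III: Wₕ = 0.31364408; term = 0.31364408²·(1 − 0.22647687)·706/1591 = 0.033766186.
Dept I: Wₕ = 0.68635592; term = 0.68635592²·(1 − 0.13211475)·2250/2031 = 0.4529327.
Sum = 0.48669889.

0.4867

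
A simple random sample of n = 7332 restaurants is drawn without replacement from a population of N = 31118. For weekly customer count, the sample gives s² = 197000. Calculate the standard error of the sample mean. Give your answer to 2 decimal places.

4.53

Under SRS without replacement, Var(ȳ) = (1 − f)·s²/n with f = n/N = 7332/31118 = 0.23561926.
Var(ȳ) = (1 − 0.23561926)·197000/7332 = 0.76438074·26.868522 = 20.53778.
SE(ȳ) = √(20.53778) = 4.53.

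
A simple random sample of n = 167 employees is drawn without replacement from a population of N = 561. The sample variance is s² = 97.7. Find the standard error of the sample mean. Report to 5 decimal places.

Under SRS without replacement, Var(ȳ) = (1 − f)·s²/n with f = n/N = 167/561 = 0.29768271.
Var(ȳ) = (1 − 0.29768271)·97.7/167 = 0.70231729·0.58502994 = 0.41087664.
SE(ȳ) = √(0.41087664) = 0.64100.

0.64100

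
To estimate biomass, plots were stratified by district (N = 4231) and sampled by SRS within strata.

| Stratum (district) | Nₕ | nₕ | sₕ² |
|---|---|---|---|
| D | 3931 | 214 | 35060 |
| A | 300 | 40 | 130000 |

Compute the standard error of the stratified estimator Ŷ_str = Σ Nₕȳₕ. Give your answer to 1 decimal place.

Var(Ŷ_str) = Σₕ Nₕ²(1 − fₕ)sₕ²/nₕ.
D: 3931²·(1 − 214/3931)·35060/214 = 2.3938324 × 10^9.
A: 300²·(1 − 40/300)·130000/40 = 2.535 × 10^8.
Sum = 2.6473324 × 10^9.
SE = √(2.6473324 × 10^9) = 51452.2.

51452.2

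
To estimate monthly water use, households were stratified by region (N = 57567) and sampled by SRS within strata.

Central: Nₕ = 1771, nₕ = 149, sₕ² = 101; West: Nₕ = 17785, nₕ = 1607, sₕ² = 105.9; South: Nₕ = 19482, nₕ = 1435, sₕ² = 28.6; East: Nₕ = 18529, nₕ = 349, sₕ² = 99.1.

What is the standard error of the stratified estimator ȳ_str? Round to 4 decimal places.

0.1931

Var(ȳ_str) = Σₕ Wₕ²(1 − fₕ)sₕ²/nₕ with Wₕ = Nₕ/N, N = 57567.
Central: Wₕ = 0.03076415; term = 0.03076415²·(1 − 0.08413326)·101/149 = 5.875669 × 10^-4.
West: Wₕ = 0.30894436; term = 0.30894436²·(1 − 0.09035704)·105.9/1607 = 0.0057215222.
South: Wₕ = 0.33842305; term = 0.33842305²·(1 − 0.07365774)·28.6/1435 = 0.0021144893.
East: Wₕ = 0.32186843; term = 0.32186843²·(1 − 0.01883534)·99.1/349 = 0.02886336.
Sum = 0.037286938.
SE = √(0.037286938) = 0.1931.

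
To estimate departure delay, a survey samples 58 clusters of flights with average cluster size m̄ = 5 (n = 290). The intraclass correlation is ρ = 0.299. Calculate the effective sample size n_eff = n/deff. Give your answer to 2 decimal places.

deff = 1 + (5 − 1)·0.299 = 1 + 1.196 = 2.196.
n_eff = 290 / 2.196 = 132.06.

132.06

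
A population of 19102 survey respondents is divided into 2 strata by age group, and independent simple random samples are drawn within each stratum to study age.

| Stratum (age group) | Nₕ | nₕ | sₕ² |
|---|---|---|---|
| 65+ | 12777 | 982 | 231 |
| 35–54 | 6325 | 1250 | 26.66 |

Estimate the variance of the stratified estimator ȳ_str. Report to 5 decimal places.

0.09903

Var(ȳ_str) = Σₕ Wₕ²(1 − fₕ)sₕ²/nₕ with Wₕ = Nₕ/N, N = 19102.
65+: Wₕ = 0.66888284; term = 0.66888284²·(1 − 0.07685685)·231/982 = 0.097156005.
35–54: Wₕ = 0.33111716; term = 0.33111716²·(1 − 0.19762846)·26.66/1250 = 0.0018762427.
Sum = 0.099032248.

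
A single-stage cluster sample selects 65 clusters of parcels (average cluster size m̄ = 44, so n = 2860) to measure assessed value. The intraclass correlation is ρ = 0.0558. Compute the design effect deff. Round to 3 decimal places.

deff = 1 + (44 − 1)·0.0558 = 1 + 2.3994 = 3.3994.

3.399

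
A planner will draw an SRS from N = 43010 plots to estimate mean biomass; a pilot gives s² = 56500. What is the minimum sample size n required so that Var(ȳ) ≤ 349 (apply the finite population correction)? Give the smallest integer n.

162

Without fpc, n₀ = s²/D = 56500/349 = 161.8911.
With fpc, (1 − n/N)·s²/n ≤ D requires n ≥ n₀/(1 + n₀/N) = 161.8911/(1 + 161.8911/43010) = 161.2840.
Rounding up, n = 162.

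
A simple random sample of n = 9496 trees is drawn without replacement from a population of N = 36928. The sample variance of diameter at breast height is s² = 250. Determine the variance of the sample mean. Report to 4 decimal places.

0.0196

Under SRS without replacement, Var(ȳ) = (1 − f)·s²/n with f = n/N = 9496/36928 = 0.25714905.
Var(ȳ) = (1 − 0.25714905)·250/9496 = 0.74285095·0.026326874 = 0.019556944.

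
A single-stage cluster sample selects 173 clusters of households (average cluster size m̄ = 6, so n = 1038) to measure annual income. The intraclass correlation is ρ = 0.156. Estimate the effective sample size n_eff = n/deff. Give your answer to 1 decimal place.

deff = 1 + (6 − 1)·0.156 = 1 + 0.78 = 1.78.
n_eff = 1038 / 1.78 = 583.1.

583.1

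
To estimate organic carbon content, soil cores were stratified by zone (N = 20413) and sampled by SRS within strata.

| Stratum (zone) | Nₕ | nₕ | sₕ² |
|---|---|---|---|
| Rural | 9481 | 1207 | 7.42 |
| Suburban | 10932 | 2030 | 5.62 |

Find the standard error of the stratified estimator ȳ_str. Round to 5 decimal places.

Var(ȳ_str) = Σₕ Wₕ²(1 − fₕ)sₕ²/nₕ with Wₕ = Nₕ/N, N = 20413.
Rural: Wₕ = 0.46445892; term = 0.46445892²·(1 − 0.12730725)·7.42/1207 = 0.0011573178.
Suburban: Wₕ = 0.53554108; term = 0.53554108²·(1 − 0.18569338)·5.62/2030 = 6.4656742 × 10^-4.
Sum = 0.0018038852.
SE = √(0.0018038852) = 0.04247.

0.04247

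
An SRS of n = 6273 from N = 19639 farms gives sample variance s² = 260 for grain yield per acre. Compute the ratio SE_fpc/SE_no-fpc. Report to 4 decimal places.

0.8250

f = n/N = 6273/19639 = 0.31941545.
SE_no-fpc = √(s²/n) = 0.20358653; SE_fpc = √((1−f)s²/n) = 0.16795389.
Ratio = √(1−f) = 0.82497549.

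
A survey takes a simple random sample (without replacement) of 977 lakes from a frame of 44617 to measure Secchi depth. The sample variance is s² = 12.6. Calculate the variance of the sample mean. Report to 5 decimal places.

0.01261

Under SRS without replacement, Var(ȳ) = (1 − f)·s²/n with f = n/N = 977/44617 = 0.02189748.
Var(ȳ) = (1 − 0.02189748)·12.6/977 = 0.97810252·0.012896622 = 0.012614219.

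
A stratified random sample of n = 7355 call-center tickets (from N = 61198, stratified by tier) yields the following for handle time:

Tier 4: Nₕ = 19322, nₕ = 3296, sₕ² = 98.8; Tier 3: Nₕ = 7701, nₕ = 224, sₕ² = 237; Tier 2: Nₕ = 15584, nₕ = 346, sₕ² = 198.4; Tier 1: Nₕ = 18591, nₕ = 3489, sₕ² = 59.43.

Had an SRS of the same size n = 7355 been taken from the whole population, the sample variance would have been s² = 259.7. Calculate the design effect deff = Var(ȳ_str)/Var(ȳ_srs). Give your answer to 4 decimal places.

1.8149

Var(ȳ_str) = Σ Wₕ²(1−fₕ)sₕ²/nₕ with Wₕ = Nₕ/61198:
  Tier 4: (19322/61198)²·(1−3296/19322)·98.8/3296 = 0.0024784063
  Tier 3: (7701/61198)²·(1−224/7701)·237/224 = 0.016266734
  Tier 2: (15584/61198)²·(1−346/15584)·198.4/346 = 0.036357835
  Tier 1: (18591/61198)²·(1−3489/18591)·59.43/3489 = 0.0012769313
  → Var(ȳ_str) = 0.056379907.
Var(ȳ_srs) = (1 − 7355/61198)·259.7/7355 = 0.031065711.
deff = 0.056379907 / 0.031065711 = 1.8149.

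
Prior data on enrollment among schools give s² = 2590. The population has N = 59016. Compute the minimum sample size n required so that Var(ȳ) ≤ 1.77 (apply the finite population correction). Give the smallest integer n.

1428

Without fpc, n₀ = s²/D = 2590/1.77 = 1463.2768.
With fpc, (1 − n/N)·s²/n ≤ D requires n ≥ n₀/(1 + n₀/N) = 1463.2768/(1 + 1463.2768/59016) = 1427.8733.
Rounding up, n = 1428.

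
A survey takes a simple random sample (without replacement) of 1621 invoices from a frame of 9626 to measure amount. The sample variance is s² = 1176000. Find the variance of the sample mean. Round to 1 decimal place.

Under SRS without replacement, Var(ȳ) = (1 − f)·s²/n with f = n/N = 1621/9626 = 0.16839809.
Var(ȳ) = (1 − 0.16839809)·1176000/1621 = 0.83160191·725.4781 = 603.30897.

603.3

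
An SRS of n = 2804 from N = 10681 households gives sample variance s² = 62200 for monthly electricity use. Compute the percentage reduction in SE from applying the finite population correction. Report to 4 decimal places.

14.1235

f = n/N = 2804/10681 = 0.26252224.
SE_no-fpc = √(s²/n) = 4.7098404; SE_fpc = √((1−f)s²/n) = 4.0446473.
Ratio = √(1−f) = 0.85876526. Reduction = 100·(1 − 0.85876526) = 14.1235%.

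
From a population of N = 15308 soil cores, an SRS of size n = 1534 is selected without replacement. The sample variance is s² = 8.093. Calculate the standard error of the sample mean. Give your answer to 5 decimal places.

0.06890

Under SRS without replacement, Var(ȳ) = (1 − f)·s²/n with f = n/N = 1534/15308 = 0.10020904.
Var(ȳ) = (1 − 0.10020904)·8.093/1534 = 0.89979096·0.0052757497 = 0.0047470719.
SE(ȳ) = √(0.0047470719) = 0.06890.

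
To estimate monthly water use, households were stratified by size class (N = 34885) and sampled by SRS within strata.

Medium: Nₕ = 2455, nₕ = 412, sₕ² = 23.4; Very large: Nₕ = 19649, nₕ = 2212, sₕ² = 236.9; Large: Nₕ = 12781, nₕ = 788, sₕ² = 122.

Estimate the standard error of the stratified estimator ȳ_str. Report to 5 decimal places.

Var(ȳ_str) = Σₕ Wₕ²(1 − fₕ)sₕ²/nₕ with Wₕ = Nₕ/N, N = 34885.
Medium: Wₕ = 0.07037409; term = 0.07037409²·(1 − 0.16782077)·23.4/412 = 2.3407824 × 10^-4.
Very large: Wₕ = 0.56325068; term = 0.56325068²·(1 − 0.11257570)·236.9/2212 = 0.030151901.
Large: Wₕ = 0.36637523; term = 0.36637523²·(1 − 0.06165402)·122/788 = 0.019500638.
Sum = 0.049886617.
SE = √(0.049886617) = 0.22335.

0.22335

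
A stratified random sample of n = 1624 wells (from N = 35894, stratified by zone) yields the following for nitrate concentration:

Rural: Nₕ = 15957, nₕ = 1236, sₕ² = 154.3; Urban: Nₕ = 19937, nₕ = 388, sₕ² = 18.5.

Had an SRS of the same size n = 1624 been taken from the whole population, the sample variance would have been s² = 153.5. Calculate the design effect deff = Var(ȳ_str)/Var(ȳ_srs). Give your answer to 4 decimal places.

Var(ȳ_str) = Σ Wₕ²(1−fₕ)sₕ²/nₕ with Wₕ = Nₕ/35894:
  Rural: (15957/35894)²·(1−1236/15957)·154.3/1236 = 0.02276105
  Urban: (19937/35894)²·(1−388/19937)·18.5/388 = 0.014423832
  → Var(ȳ_str) = 0.037184882.
Var(ȳ_srs) = (1 − 1624/35894)·153.5/1624 = 0.090243224.
deff = 0.037184882 / 0.090243224 = 0.4121.

0.4121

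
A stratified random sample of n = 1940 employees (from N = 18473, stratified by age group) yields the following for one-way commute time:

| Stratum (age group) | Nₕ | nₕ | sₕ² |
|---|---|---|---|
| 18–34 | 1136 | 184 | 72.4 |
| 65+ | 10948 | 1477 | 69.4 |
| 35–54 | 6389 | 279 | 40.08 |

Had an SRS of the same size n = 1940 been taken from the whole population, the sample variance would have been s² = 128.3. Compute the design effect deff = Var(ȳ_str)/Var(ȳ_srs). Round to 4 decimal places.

0.5399

Var(ȳ_str) = Σ Wₕ²(1−fₕ)sₕ²/nₕ with Wₕ = Nₕ/18473:
  18–34: (1136/18473)²·(1−184/1136)·72.4/184 = 0.0012469848
  65+: (10948/18473)²·(1−1477/10948)·69.4/1477 = 0.014276927
  35–54: (6389/18473)²·(1−279/6389)·40.08/279 = 0.016433223
  → Var(ȳ_str) = 0.031957135.
Var(ȳ_srs) = (1 − 1940/18473)·128.3/1940 = 0.059188749.
deff = 0.031957135 / 0.059188749 = 0.5399.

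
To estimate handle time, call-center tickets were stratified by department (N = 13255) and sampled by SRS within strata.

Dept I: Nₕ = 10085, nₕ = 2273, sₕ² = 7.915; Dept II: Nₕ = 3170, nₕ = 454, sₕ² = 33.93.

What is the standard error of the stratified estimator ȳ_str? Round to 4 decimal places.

Var(ȳ_str) = Σₕ Wₕ²(1 − fₕ)sₕ²/nₕ with Wₕ = Nₕ/N, N = 13255.
Dept I: Wₕ = 0.76084496; term = 0.76084496²·(1 − 0.22538423)·7.915/2273 = 0.0015614575.
Dept II: Wₕ = 0.23915504; term = 0.23915504²·(1 − 0.14321767)·33.93/454 = 0.0036623308.
Sum = 0.0052237883.
SE = √(0.0052237883) = 0.0723.

0.0723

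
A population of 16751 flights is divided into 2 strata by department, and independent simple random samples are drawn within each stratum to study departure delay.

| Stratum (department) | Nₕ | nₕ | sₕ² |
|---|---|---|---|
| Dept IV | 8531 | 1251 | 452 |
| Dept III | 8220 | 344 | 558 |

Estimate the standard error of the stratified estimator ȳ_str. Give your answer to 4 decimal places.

0.6740

Var(ȳ_str) = Σₕ Wₕ²(1 − fₕ)sₕ²/nₕ with Wₕ = Nₕ/N, N = 16751.
Dept IV: Wₕ = 0.50928303; term = 0.50928303²·(1 − 0.14664166)·452/1251 = 0.079970713.
Dept III: Wₕ = 0.49071697; term = 0.49071697²·(1 − 0.04184915)·558/344 = 0.37425861.
Sum = 0.45422932.
SE = √(0.45422932) = 0.6740.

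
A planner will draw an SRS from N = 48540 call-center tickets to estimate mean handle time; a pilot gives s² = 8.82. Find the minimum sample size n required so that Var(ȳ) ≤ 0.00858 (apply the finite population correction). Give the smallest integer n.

Without fpc, n₀ = s²/D = 8.82/0.00858 = 1027.9720.
With fpc, (1 − n/N)·s²/n ≤ D requires n ≥ n₀/(1 + n₀/N) = 1027.9720/(1 + 1027.9720/48540) = 1006.6533.
Rounding up, n = 1007.

1007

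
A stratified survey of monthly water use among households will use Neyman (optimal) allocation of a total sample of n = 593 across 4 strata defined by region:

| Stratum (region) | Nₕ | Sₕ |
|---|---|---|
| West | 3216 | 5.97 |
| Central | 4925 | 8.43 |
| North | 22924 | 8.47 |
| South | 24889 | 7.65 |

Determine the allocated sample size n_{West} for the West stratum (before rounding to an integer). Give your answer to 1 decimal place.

Neyman allocation: nₕ = n·NₕSₕ / Σⱼ NⱼSⱼ.
Σ NⱼSⱼ = 3216·5.97 + 4925·8.43 + 22924·8.47 + 24889·7.65 = 445284.4.
n_{West} = 593·3216·5.97 / 445284.4 = 25.6.

25.6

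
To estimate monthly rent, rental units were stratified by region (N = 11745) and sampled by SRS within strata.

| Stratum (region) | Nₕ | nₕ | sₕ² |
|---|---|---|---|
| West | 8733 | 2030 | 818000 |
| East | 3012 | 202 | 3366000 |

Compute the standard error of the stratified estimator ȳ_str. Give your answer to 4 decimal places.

34.5455

Var(ȳ_str) = Σₕ Wₕ²(1 − fₕ)sₕ²/nₕ with Wₕ = Nₕ/N, N = 11745.
West: Wₕ = 0.74355045; term = 0.74355045²·(1 − 0.23245162)·818000/2030 = 170.99519.
East: Wₕ = 0.25644955; term = 0.25644955²·(1 − 0.06706507)·3366000/202 = 1022.3933.
Sum = 1193.3885.
SE = √(1193.3885) = 34.5455.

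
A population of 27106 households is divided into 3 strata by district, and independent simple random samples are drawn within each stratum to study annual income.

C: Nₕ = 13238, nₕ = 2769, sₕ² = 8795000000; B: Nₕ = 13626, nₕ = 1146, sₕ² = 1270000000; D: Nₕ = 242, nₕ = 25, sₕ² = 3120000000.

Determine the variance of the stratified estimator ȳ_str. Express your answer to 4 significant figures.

Var(ȳ_str) = Σₕ Wₕ²(1 − fₕ)sₕ²/nₕ with Wₕ = Nₕ/N, N = 27106.
C: Wₕ = 0.48837896; term = 0.48837896²·(1 − 0.20917057)·8795000000/2769 = 599114.18.
B: Wₕ = 0.50269313; term = 0.50269313²·(1 − 0.08410392)·1270000000/1146 = 256490.45.
D: Wₕ = 0.00892791; term = 0.00892791²·(1 − 0.10330579)·3120000000/25 = 8919.876.
Sum = 864524.51.

864500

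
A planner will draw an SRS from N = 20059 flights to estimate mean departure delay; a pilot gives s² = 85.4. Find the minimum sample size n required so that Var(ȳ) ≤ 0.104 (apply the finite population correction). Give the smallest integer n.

Without fpc, n₀ = s²/D = 85.4/0.104 = 821.1538.
With fpc, (1 − n/N)·s²/n ≤ D requires n ≥ n₀/(1 + n₀/N) = 821.1538/(1 + 821.1538/20059) = 788.8603.
Rounding up, n = 789.

789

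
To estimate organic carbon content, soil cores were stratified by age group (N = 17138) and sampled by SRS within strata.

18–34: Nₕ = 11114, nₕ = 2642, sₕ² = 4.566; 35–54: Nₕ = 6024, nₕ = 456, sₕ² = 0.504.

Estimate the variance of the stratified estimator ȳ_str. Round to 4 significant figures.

6.803 × 10^-4

Var(ȳ_str) = Σₕ Wₕ²(1 − fₕ)sₕ²/nₕ with Wₕ = Nₕ/N, N = 17138.
18–34: Wₕ = 0.64850041; term = 0.64850041²·(1 − 0.23771819)·4.566/2642 = 5.5403749 × 10^-4.
35–54: Wₕ = 0.35149959; term = 0.35149959²·(1 − 0.07569721)·0.504/456 = 1.2622042 × 10^-4.
Sum = 6.8025791 × 10^-4.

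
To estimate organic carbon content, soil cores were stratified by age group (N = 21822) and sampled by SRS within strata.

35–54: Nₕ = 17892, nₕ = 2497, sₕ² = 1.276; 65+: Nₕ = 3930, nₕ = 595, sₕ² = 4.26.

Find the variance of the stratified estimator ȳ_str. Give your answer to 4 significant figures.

Var(ȳ_str) = Σₕ Wₕ²(1 − fₕ)sₕ²/nₕ with Wₕ = Nₕ/N, N = 21822.
35–54: Wₕ = 0.81990652; term = 0.81990652²·(1 − 0.13955958)·1.276/2497 = 2.9558447 × 10^-4.
65+: Wₕ = 0.18009348; term = 0.18009348²·(1 − 0.15139949)·4.26/595 = 1.9705702 × 10^-4.
Sum = 4.9264149 × 10^-4.

4.926 × 10^-4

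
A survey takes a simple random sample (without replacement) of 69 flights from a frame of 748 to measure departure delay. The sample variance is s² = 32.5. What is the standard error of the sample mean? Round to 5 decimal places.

0.65388

Under SRS without replacement, Var(ȳ) = (1 − f)·s²/n with f = n/N = 69/748 = 0.09224599.
Var(ȳ) = (1 − 0.09224599)·32.5/69 = 0.90775401·0.47101449 = 0.42756529.
SE(ȳ) = √(0.42756529) = 0.65388.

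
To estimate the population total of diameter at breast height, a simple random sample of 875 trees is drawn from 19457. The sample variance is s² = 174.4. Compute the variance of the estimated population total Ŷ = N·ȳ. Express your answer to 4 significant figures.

7.206 × 10^7

Var(Ŷ) = N²·Var(ȳ) = N²·(1 − n/N)·s²/n.
f = 875/19457 = 0.04497096; Var(ȳ) = 0.95502904·174.4/875 = 0.19035093.
Var(Ŷ) = 19457² · 0.19035093 = 7.2062075 × 10^7.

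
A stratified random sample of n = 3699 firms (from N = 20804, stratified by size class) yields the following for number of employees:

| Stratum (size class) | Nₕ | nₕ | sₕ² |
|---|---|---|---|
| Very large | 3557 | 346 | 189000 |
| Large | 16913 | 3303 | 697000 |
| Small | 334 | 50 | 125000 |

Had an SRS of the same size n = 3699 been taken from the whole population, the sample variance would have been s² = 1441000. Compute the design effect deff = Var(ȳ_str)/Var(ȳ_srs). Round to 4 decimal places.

0.3971

Var(ȳ_str) = Σ Wₕ²(1−fₕ)sₕ²/nₕ with Wₕ = Nₕ/20804:
  Very large: (3557/20804)²·(1−346/3557)·189000/346 = 14.415051
  Large: (16913/20804)²·(1−3303/16913)·697000/3303 = 112.23008
  Small: (334/20804)²·(1−50/334)·125000/50 = 0.5479124
  → Var(ȳ_str) = 127.19304.
Var(ȳ_srs) = (1 − 3699/20804)·1441000/3699 = 320.29922.
deff = 127.19304 / 320.29922 = 0.3971.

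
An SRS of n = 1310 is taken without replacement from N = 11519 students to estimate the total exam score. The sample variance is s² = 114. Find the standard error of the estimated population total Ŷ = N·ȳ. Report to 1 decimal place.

Var(Ŷ) = N²·Var(ȳ) = N²·(1 − n/N)·s²/n.
f = 1310/11519 = 0.11372515; Var(ȳ) = 0.88627485·114/1310 = 0.077126208.
Var(Ŷ) = 11519² · 0.077126208 = 1.0233673 × 10^7.
SE(Ŷ) = √(1.0233673 × 10^7) = 3199.0.

3199.0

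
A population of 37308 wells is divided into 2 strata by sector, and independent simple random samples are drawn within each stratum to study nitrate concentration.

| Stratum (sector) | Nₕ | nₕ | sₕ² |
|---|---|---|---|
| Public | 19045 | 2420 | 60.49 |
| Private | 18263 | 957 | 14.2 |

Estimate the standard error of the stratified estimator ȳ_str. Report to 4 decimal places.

0.0952

Var(ȳ_str) = Σₕ Wₕ²(1 − fₕ)sₕ²/nₕ with Wₕ = Nₕ/N, N = 37308.
Public: Wₕ = 0.51048033; term = 0.51048033²·(1 − 0.12706747)·60.49/2420 = 0.0056860008.
Private: Wₕ = 0.48951967; term = 0.48951967²·(1 − 0.05240103)·14.2/957 = 0.0033693125.
Sum = 0.0090553133.
SE = √(0.0090553133) = 0.0952.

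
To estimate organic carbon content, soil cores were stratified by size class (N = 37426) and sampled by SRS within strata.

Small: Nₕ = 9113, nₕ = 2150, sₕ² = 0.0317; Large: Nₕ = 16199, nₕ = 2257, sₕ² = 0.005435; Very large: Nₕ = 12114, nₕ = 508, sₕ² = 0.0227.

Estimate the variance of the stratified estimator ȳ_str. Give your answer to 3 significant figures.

5.54 × 10^-6

Var(ȳ_str) = Σₕ Wₕ²(1 − fₕ)sₕ²/nₕ with Wₕ = Nₕ/N, N = 37426.
Small: Wₕ = 0.24349383; term = 0.24349383²·(1 − 0.23592670)·0.0317/2150 = 6.6793122 × 10^-7.
Large: Wₕ = 0.43282745; term = 0.43282745²·(1 − 0.13932959)·0.005435/2257 = 3.8827055 × 10^-7.
Very large: Wₕ = 0.32367873; term = 0.32367873²·(1 − 0.04193495)·0.0227/508 = 4.4852376 × 10^-6.
Sum = 5.5414394 × 10^-6.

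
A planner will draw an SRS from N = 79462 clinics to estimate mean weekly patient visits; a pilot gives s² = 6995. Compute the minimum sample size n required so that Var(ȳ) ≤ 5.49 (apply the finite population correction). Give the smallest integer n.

Without fpc, n₀ = s²/D = 6995/5.49 = 1274.1348.
With fpc, (1 − n/N)·s²/n ≤ D requires n ≥ n₀/(1 + n₀/N) = 1274.1348/(1 + 1274.1348/79462) = 1254.0271.
Rounding up, n = 1255.

1255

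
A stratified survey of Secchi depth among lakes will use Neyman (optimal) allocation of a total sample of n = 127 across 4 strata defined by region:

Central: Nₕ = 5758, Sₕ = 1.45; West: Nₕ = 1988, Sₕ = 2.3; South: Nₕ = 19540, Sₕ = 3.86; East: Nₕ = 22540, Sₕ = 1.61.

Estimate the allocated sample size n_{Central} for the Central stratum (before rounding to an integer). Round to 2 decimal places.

8.51

Neyman allocation: nₕ = n·NₕSₕ / Σⱼ NⱼSⱼ.
Σ NⱼSⱼ = 5758·1.45 + 1988·2.3 + 19540·3.86 + 22540·1.61 = 124635.3.
n_{Central} = 127·5758·1.45 / 124635.3 = 8.51.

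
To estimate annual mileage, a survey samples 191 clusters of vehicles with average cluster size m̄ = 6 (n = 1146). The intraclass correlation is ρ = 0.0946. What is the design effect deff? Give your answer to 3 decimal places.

deff = 1 + (6 − 1)·0.0946 = 1 + 0.473 = 1.473.

1.473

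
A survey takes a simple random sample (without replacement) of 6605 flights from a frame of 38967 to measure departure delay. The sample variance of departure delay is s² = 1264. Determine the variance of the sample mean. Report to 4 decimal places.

Under SRS without replacement, Var(ȳ) = (1 − f)·s²/n with f = n/N = 6605/38967 = 0.16950240.
Var(ȳ) = (1 − 0.16950240)·1264/6605 = 0.83049760·0.19137017 = 0.15893247.

0.1589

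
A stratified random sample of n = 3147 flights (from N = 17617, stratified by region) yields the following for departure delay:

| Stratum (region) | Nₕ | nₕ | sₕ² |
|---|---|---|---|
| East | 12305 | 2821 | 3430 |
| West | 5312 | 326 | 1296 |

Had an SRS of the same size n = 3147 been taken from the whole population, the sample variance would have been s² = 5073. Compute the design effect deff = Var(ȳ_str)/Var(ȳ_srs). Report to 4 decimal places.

0.6015

Var(ȳ_str) = Σ Wₕ²(1−fₕ)sₕ²/nₕ with Wₕ = Nₕ/17617:
  East: (12305/17617)²·(1−2821/12305)·3430/2821 = 0.45719375
  West: (5312/17617)²·(1−326/5312)·1296/326 = 0.33926092
  → Var(ȳ_str) = 0.79645467.
Var(ȳ_srs) = (1 − 3147/17617)·5073/3147 = 1.3240509.
deff = 0.79645467 / 1.3240509 = 0.6015.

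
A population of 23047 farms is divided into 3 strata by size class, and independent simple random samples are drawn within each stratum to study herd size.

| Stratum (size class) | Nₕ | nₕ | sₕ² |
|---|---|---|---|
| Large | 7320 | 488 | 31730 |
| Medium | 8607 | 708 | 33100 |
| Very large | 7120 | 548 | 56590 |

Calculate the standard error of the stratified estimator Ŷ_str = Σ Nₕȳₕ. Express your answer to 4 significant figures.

Var(Ŷ_str) = Σₕ Nₕ²(1 − fₕ)sₕ²/nₕ.
Large: 7320²·(1 − 488/7320)·31730/488 = 3.2516904 × 10^9.
Medium: 8607²·(1 − 708/8607)·33100/708 = 3.1784739 × 10^9.
Very large: 7120²·(1 − 548/7120)·56590/548 = 4.8321086 × 10^9.
Sum = 1.1262273 × 10^10.
SE = √(1.1262273 × 10^10) = 106100.

106100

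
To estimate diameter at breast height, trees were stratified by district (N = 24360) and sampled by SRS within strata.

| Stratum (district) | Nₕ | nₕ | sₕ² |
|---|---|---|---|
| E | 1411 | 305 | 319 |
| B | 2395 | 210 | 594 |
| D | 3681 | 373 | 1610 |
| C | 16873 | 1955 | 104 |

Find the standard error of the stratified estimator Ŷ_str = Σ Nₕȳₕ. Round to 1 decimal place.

9076.5

Var(Ŷ_str) = Σₕ Nₕ²(1 − fₕ)sₕ²/nₕ.
E: 1411²·(1 − 305/1411)·319/305 = 1.6321985 × 10^6.
B: 2395²·(1 − 210/2395)·594/210 = 1.4802126 × 10^7.
D: 3681²·(1 − 373/3681)·1610/373 = 5.2559154 × 10^7.
C: 16873²·(1 − 1955/16873)·104/1955 = 1.3390275 × 10^7.
Sum = 8.2383754 × 10^7.
SE = √(8.2383754 × 10^7) = 9076.5.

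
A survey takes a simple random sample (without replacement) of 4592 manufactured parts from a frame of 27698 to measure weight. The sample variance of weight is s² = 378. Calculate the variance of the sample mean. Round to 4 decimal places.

0.0687

Under SRS without replacement, Var(ȳ) = (1 − f)·s²/n with f = n/N = 4592/27698 = 0.16578814.
Var(ȳ) = (1 − 0.16578814)·378/4592 = 0.83421186·0.082317073 = 0.068669878.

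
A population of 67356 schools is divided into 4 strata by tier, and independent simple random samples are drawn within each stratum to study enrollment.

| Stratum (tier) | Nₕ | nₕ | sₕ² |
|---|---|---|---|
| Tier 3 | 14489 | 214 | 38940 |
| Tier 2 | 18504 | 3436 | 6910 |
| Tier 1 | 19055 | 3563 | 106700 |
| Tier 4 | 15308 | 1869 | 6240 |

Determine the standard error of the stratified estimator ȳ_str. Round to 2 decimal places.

Var(ȳ_str) = Σₕ Wₕ²(1 − fₕ)sₕ²/nₕ with Wₕ = Nₕ/N, N = 67356.
Tier 3: Wₕ = 0.21511075; term = 0.21511075²·(1 − 0.01476983)·38940/214 = 8.2955298.
Tier 2: Wₕ = 0.27471940; term = 0.27471940²·(1 − 0.18568958)·6910/3436 = 0.12359291.
Tier 1: Wₕ = 0.28289982; term = 0.28289982²·(1 − 0.18698504)·106700/3563 = 1.9485541.
Tier 4: Wₕ = 0.22727003; term = 0.22727003²·(1 − 0.12209302)·6240/1869 = 0.15139381.
Sum = 10.519071.
SE = √(10.519071) = 3.24.

3.24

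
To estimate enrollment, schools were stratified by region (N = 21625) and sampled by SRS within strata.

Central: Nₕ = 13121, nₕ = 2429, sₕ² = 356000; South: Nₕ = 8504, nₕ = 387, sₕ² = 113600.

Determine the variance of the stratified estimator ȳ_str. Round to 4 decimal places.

87.2965

Var(ȳ_str) = Σₕ Wₕ²(1 − fₕ)sₕ²/nₕ with Wₕ = Nₕ/N, N = 21625.
Central: Wₕ = 0.60675145; term = 0.60675145²·(1 − 0.18512309)·356000/2429 = 43.967942.
South: Wₕ = 0.39324855; term = 0.39324855²·(1 − 0.04550800)·113600/387 = 43.328528.
Sum = 87.29647.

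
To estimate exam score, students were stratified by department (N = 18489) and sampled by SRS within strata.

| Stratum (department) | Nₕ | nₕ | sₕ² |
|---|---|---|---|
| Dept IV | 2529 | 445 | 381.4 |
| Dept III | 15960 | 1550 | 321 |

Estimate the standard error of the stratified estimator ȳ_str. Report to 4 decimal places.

0.3906

Var(ȳ_str) = Σₕ Wₕ²(1 − fₕ)sₕ²/nₕ with Wₕ = Nₕ/N, N = 18489.
Dept IV: Wₕ = 0.13678403; term = 0.13678403²·(1 − 0.17595888)·381.4/445 = 0.013214185.
Dept III: Wₕ = 0.86321597; term = 0.86321597²·(1 − 0.09711779)·321/1550 = 0.13932959.
Sum = 0.15254378.
SE = √(0.15254378) = 0.3906.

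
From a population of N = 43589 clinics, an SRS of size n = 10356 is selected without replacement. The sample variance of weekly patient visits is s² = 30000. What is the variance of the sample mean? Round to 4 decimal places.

2.2086

Under SRS without replacement, Var(ȳ) = (1 − f)·s²/n with f = n/N = 10356/43589 = 0.23758288.
Var(ȳ) = (1 − 0.23758288)·30000/10356 = 0.76241712·2.8968714 = 2.2086243.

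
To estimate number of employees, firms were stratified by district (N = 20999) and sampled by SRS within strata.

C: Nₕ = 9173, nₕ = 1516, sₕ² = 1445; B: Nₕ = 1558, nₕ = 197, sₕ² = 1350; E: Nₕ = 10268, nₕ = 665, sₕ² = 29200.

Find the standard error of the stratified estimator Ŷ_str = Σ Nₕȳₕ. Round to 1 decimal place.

Var(Ŷ_str) = Σₕ Nₕ²(1 − fₕ)sₕ²/nₕ.
C: 9173²·(1 − 1516/9173)·1445/1516 = 6.6948166 × 10^7.
B: 1558²·(1 − 197/1558)·1350/197 = 1.453092 × 10^7.
E: 10268²·(1 − 665/10268)·29200/665 = 4.329662 × 10^9.
Sum = 4.4111411 × 10^9.
SE = √(4.4111411 × 10^9) = 66416.4.

66416.4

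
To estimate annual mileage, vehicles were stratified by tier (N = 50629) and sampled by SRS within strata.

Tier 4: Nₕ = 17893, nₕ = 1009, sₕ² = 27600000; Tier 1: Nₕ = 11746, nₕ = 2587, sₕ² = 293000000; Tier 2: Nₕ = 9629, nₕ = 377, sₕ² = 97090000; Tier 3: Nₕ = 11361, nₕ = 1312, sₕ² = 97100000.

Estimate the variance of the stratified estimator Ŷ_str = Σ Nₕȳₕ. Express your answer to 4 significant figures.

5.184 × 10^13

Var(Ŷ_str) = Σₕ Nₕ²(1 − fₕ)sₕ²/nₕ.
Tier 4: 17893²·(1 − 1009/17893)·27600000/1009 = 8.2637357 × 10^12.
Tier 1: 11746²·(1 − 2587/11746)·293000000/2587 = 1.2184543 × 10^13.
Tier 2: 9629²·(1 − 377/9629)·97090000/377 = 2.2942987 × 10^13.
Tier 3: 11361²·(1 − 1312/11361)·97100000/1312 = 8.4493792 × 10^12.
Sum = 5.1840645 × 10^13.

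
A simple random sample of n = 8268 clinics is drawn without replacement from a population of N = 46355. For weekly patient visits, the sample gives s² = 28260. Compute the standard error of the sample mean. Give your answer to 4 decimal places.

Under SRS without replacement, Var(ȳ) = (1 − f)·s²/n with f = n/N = 8268/46355 = 0.17836264.
Var(ȳ) = (1 − 0.17836264)·28260/8268 = 0.82163736·3.4179971 = 2.8083541.
SE(ȳ) = √(2.8083541) = 1.6758.

1.6758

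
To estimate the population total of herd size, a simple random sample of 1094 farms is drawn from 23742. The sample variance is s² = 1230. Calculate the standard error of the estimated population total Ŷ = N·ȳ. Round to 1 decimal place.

Var(Ŷ) = N²·Var(ȳ) = N²·(1 − n/N)·s²/n.
f = 1094/23742 = 0.04607868; Var(ȳ) = 0.95392132·1230/1094 = 1.0725075.
Var(Ŷ) = 23742² · 1.0725075 = 6.0455378 × 10^8.
SE(Ŷ) = √(6.0455378 × 10^8) = 24587.7.

24587.7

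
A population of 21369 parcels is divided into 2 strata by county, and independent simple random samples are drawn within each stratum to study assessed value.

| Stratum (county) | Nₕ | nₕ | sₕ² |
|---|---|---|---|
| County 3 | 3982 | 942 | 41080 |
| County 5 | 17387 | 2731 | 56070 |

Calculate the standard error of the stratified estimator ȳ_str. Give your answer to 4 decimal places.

Var(ȳ_str) = Σₕ Wₕ²(1 − fₕ)sₕ²/nₕ with Wₕ = Nₕ/N, N = 21369.
County 3: Wₕ = 0.18634470; term = 0.18634470²·(1 − 0.23656454)·41080/942 = 1.1560749.
County 5: Wₕ = 0.81365530; term = 0.81365530²·(1 − 0.15707138)·56070/2731 = 11.457255.
Sum = 12.61333.
SE = √(12.61333) = 3.5515.

3.5515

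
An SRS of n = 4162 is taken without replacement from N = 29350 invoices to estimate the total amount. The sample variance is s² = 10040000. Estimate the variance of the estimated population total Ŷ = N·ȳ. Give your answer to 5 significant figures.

Var(Ŷ) = N²·Var(ȳ) = N²·(1 − n/N)·s²/n.
f = 4162/29350 = 0.14180579; Var(ȳ) = 0.85819421·10040000/4162 = 2070.2234.
Var(Ŷ) = 29350² · 2070.2234 = 1.783337 × 10^12.

1.7833 × 10^12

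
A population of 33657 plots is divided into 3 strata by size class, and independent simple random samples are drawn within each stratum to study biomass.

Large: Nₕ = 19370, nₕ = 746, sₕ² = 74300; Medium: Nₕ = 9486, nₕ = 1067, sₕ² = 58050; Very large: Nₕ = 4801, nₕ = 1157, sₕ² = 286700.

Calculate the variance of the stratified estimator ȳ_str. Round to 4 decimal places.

39.3802

Var(ȳ_str) = Σₕ Wₕ²(1 − fₕ)sₕ²/nₕ with Wₕ = Nₕ/N, N = 33657.
Large: Wₕ = 0.57551178; term = 0.57551178²·(1 − 0.03851316)·74300/746 = 31.717706.
Medium: Wₕ = 0.28184330; term = 0.28184330²·(1 − 0.11248155)·58050/1067 = 3.8355763.
Very large: Wₕ = 0.14264492; term = 0.14264492²·(1 − 0.24099146)·286700/1157 = 3.8269572.
Sum = 39.38024.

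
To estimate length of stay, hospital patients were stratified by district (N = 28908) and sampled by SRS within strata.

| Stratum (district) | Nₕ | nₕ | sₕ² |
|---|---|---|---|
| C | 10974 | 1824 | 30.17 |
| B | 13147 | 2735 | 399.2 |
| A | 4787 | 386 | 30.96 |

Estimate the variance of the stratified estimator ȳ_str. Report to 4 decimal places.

0.0279

Var(ȳ_str) = Σₕ Wₕ²(1 − fₕ)sₕ²/nₕ with Wₕ = Nₕ/N, N = 28908.
C: Wₕ = 0.37961810; term = 0.37961810²·(1 − 0.16621104)·30.17/1824 = 0.0019874693.
B: Wₕ = 0.45478760; term = 0.45478760²·(1 − 0.20803225)·399.2/2735 = 0.023908808.
A: Wₕ = 0.16559430; term = 0.16559430²·(1 − 0.08063505)·30.96/386 = 0.0020220521.
Sum = 0.027918329.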